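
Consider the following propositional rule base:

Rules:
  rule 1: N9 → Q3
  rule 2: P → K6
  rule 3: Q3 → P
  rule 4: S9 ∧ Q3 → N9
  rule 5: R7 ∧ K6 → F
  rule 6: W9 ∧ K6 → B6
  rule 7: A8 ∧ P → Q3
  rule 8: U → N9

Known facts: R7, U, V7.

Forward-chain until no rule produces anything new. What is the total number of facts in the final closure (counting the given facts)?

8

Round 1: rule 8 [U → N9]. Adds N9.
Round 2: rule 1 [N9 → Q3]. Adds Q3.
Round 3: rule 3 [Q3 → P]. Adds P.
Round 4: rule 2 [P → K6]. Adds K6.
Round 5: rule 5 [R7 ∧ K6 → F]. Adds F.
Closure: {F, K6, N9, P, Q3, R7, U, V7} — 8 facts.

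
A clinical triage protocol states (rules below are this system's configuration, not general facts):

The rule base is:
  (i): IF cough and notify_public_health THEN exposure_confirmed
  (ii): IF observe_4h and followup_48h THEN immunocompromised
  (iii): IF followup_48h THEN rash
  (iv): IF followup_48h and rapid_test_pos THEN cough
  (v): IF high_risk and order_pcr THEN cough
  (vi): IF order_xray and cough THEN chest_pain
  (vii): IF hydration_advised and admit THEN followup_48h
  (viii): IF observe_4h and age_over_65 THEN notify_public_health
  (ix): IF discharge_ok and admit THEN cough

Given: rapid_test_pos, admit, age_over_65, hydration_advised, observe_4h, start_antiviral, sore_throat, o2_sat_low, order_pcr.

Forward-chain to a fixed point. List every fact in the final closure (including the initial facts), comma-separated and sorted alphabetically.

Round 1 — (vii), (viii), derive followup_48h, notify_public_health.
Round 2 — (ii), (iii), (iv), derive immunocompromised, rash, cough.
Round 3 — (i), derive exposure_confirmed.

admit, age_over_65, cough, exposure_confirmed, followup_48h, hydration_advised, immunocompromised, notify_public_health, o2_sat_low, observe_4h, order_pcr, rapid_test_pos, rash, sore_throat, start_antiviral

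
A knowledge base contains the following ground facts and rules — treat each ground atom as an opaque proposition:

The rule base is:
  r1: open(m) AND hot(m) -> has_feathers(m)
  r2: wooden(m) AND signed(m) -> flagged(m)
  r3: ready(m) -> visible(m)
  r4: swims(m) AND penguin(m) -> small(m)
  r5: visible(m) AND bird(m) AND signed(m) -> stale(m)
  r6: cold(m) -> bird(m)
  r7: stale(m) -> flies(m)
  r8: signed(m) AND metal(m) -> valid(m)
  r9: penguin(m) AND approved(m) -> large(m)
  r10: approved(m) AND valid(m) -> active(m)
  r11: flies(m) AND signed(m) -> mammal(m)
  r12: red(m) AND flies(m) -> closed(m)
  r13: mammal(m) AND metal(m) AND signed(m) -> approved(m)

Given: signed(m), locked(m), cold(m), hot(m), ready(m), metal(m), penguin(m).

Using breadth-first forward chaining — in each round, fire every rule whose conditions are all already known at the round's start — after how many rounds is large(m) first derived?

Round 1 fires r3, r6, r8, giving visible(m), bird(m), valid(m).
Round 2 fires r5, giving stale(m).
Round 3 fires r7, giving flies(m).
Round 4 fires r11, giving mammal(m).
Round 5 fires r13, giving approved(m).
Round 6 fires r9, r10, giving large(m), active(m).
large(m) first appears in round 6.

6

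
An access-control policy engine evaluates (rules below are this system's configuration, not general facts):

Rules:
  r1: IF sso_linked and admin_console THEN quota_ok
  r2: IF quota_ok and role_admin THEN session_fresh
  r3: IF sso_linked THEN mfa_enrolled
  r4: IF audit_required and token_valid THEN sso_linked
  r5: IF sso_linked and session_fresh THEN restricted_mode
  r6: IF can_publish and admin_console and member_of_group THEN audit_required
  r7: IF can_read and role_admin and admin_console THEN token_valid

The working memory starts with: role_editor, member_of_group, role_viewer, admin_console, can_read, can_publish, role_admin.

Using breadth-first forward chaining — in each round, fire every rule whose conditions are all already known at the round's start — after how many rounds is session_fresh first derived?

4

Round 1: r6 [IF can_publish and admin_console and member_of_group THEN audit_required]; r7 [IF can_read and role_admin and admin_console THEN token_valid]. Adds audit_required, token_valid.
Round 2: r4 [IF audit_required and token_valid THEN sso_linked]. Adds sso_linked.
Round 3: r1 [IF sso_linked and admin_console THEN quota_ok]; r3 [IF sso_linked THEN mfa_enrolled]. Adds quota_ok, mfa_enrolled.
Round 4: r2 [IF quota_ok and role_admin THEN session_fresh]. Adds session_fresh.
session_fresh first appears in round 4.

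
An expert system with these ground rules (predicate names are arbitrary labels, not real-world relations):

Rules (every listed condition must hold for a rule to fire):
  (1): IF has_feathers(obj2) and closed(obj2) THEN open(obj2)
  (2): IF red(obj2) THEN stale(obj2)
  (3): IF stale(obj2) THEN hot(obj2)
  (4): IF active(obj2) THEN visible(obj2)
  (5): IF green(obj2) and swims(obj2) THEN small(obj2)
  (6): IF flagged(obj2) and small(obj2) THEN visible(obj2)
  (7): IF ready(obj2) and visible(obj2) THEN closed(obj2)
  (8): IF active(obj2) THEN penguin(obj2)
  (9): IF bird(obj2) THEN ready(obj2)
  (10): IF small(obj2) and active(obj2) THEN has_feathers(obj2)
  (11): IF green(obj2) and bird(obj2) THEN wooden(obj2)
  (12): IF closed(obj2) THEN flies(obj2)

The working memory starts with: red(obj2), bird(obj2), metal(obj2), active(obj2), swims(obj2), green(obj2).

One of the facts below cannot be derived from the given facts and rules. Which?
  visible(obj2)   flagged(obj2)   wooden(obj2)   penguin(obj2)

[1] (2) [IF red(obj2) THEN stale(obj2)]; (4) [IF active(obj2) THEN visible(obj2)]; (5) [IF green(obj2) and swims(obj2) THEN small(obj2)]; (8) [IF active(obj2) THEN penguin(obj2)]; (9) [IF bird(obj2) THEN ready(obj2)]; (11) [IF green(obj2) and bird(obj2) THEN wooden(obj2)]. ⇒ new: stale(obj2), visible(obj2), small(obj2), penguin(obj2), ready(obj2), wooden(obj2).
[2] (3) [IF stale(obj2) THEN hot(obj2)]; (7) [IF ready(obj2) and visible(obj2) THEN closed(obj2)]; (10) [IF small(obj2) and active(obj2) THEN has_feathers(obj2)]. ⇒ new: hot(obj2), closed(obj2), has_feathers(obj2).
[3] (1) [IF has_feathers(obj2) and closed(obj2) THEN open(obj2)]; (12) [IF closed(obj2) THEN flies(obj2)]. ⇒ new: open(obj2), flies(obj2).
Derived: visible(obj2) (round 1), wooden(obj2) (round 1), penguin(obj2) (round 1). flagged(obj2) never appears in any round.

flagged(obj2)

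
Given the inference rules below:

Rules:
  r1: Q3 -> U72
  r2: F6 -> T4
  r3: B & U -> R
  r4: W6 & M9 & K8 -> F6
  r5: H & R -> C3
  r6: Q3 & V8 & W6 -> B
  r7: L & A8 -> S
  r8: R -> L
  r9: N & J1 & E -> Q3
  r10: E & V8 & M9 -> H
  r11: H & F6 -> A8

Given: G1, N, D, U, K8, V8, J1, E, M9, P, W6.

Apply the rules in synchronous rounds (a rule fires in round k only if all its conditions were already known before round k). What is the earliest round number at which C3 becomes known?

Round 1 — r4, r9, r10, derive F6, Q3, H.
Round 2 — r1, r2, r6, r11, derive U72, T4, B, A8.
Round 3 — r3, derive R.
Round 4 — r5, r8, derive C3, L.
C3 first appears in round 4.

4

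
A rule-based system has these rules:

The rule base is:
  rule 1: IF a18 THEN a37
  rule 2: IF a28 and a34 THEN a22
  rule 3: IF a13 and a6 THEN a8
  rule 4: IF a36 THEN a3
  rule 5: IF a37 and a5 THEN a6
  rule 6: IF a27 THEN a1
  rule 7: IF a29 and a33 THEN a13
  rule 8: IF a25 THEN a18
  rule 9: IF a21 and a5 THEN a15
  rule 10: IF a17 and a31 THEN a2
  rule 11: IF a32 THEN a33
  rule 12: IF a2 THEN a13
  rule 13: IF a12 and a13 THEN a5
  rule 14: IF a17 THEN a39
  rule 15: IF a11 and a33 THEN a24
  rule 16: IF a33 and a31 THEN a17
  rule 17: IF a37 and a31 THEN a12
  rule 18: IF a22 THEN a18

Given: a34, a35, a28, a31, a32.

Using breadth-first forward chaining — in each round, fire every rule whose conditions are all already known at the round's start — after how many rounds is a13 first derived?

4

Round 1: rule 2 [IF a28 and a34 THEN a22]; rule 11 [IF a32 THEN a33]. Adds a22, a33.
Round 2: rule 16 [IF a33 and a31 THEN a17]; rule 18 [IF a22 THEN a18]. Adds a17, a18.
Round 3: rule 1 [IF a18 THEN a37]; rule 10 [IF a17 and a31 THEN a2]; rule 14 [IF a17 THEN a39]. Adds a37, a2, a39.
Round 4: rule 12 [IF a2 THEN a13]; rule 17 [IF a37 and a31 THEN a12]. Adds a13, a12.
a13 first appears in round 4.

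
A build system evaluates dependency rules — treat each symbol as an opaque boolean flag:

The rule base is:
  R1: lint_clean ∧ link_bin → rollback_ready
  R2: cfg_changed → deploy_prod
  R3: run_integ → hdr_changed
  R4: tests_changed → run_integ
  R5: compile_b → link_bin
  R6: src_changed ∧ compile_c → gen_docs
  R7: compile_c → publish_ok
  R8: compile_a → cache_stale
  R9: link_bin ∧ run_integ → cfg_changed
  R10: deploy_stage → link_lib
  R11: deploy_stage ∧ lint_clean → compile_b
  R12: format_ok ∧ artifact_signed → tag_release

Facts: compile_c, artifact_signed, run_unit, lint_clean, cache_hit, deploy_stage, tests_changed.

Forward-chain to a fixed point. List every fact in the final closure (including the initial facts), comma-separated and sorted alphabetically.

artifact_signed, cache_hit, cfg_changed, compile_b, compile_c, deploy_prod, deploy_stage, hdr_changed, link_bin, link_lib, lint_clean, publish_ok, rollback_ready, run_integ, run_unit, tests_changed

Round 1 fires R4, R7, R10, R11, giving run_integ, publish_ok, link_lib, compile_b.
Round 2 fires R3, R5, giving hdr_changed, link_bin.
Round 3 fires R1, R9, giving rollback_ready, cfg_changed.
Round 4 fires R2, giving deploy_prod.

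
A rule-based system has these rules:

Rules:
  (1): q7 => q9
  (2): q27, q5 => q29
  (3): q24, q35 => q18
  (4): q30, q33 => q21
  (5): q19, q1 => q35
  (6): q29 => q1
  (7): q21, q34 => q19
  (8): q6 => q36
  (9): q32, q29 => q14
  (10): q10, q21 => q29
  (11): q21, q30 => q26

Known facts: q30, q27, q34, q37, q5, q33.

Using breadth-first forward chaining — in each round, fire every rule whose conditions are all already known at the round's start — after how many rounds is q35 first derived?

[1] (2) [q27, q5 => q29]; (4) [q30, q33 => q21]. ⇒ new: q29, q21.
[2] (6) [q29 => q1]; (7) [q21, q34 => q19]; (11) [q21, q30 => q26]. ⇒ new: q1, q19, q26.
[3] (5) [q19, q1 => q35]. ⇒ new: q35.
q35 first appears in round 3.

3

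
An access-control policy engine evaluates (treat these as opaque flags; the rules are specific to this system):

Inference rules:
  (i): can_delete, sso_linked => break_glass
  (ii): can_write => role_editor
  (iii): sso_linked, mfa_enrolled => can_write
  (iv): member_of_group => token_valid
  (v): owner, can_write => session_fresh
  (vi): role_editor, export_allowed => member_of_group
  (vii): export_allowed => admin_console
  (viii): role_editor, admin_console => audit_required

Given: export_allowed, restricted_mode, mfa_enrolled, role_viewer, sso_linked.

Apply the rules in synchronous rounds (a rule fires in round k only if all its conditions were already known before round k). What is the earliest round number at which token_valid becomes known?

4

[1] (iii) [sso_linked, mfa_enrolled => can_write]; (vii) [export_allowed => admin_console]. ⇒ new: can_write, admin_console.
[2] (ii) [can_write => role_editor]. ⇒ new: role_editor.
[3] (vi) [role_editor, export_allowed => member_of_group]; (viii) [role_editor, admin_console => audit_required]. ⇒ new: member_of_group, audit_required.
[4] (iv) [member_of_group => token_valid]. ⇒ new: token_valid.
token_valid first appears in round 4.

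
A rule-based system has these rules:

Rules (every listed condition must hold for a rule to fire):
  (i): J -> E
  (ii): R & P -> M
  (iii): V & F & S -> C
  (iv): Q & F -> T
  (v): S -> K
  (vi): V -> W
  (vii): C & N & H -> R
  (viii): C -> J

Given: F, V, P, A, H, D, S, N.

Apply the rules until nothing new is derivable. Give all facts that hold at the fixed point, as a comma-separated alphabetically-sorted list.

A, C, D, E, F, H, J, K, M, N, P, R, S, V, W

Round 1: (iii) [V & F & S -> C]; (v) [S -> K]; (vi) [V -> W]. New: C, K, W.
Round 2: (vii) [C & N & H -> R]; (viii) [C -> J]. New: R, J.
Round 3: (i) [J -> E]; (ii) [R & P -> M]. New: E, M.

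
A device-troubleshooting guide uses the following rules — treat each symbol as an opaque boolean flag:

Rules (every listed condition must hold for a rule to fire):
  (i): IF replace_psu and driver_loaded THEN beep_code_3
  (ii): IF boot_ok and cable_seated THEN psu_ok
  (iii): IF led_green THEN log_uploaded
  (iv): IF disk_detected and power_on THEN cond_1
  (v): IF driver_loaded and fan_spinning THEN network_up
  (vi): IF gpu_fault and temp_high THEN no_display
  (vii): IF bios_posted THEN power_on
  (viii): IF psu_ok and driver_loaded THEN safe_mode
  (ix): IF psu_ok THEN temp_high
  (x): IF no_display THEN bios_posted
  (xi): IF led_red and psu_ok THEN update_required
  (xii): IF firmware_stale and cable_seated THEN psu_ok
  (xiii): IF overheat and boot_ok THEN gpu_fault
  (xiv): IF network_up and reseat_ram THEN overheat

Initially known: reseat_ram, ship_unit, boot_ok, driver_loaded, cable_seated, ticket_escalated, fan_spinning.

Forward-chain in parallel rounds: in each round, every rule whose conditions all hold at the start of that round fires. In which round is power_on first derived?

Round 1: (ii) [IF boot_ok and cable_seated THEN psu_ok]; (v) [IF driver_loaded and fan_spinning THEN network_up]. New: psu_ok, network_up.
Round 2: (viii) [IF psu_ok and driver_loaded THEN safe_mode]; (ix) [IF psu_ok THEN temp_high]; (xiv) [IF network_up and reseat_ram THEN overheat]. New: safe_mode, temp_high, overheat.
Round 3: (xiii) [IF overheat and boot_ok THEN gpu_fault]. New: gpu_fault.
Round 4: (vi) [IF gpu_fault and temp_high THEN no_display]. New: no_display.
Round 5: (x) [IF no_display THEN bios_posted]. New: bios_posted.
Round 6: (vii) [IF bios_posted THEN power_on]. New: power_on.
power_on first appears in round 6.

6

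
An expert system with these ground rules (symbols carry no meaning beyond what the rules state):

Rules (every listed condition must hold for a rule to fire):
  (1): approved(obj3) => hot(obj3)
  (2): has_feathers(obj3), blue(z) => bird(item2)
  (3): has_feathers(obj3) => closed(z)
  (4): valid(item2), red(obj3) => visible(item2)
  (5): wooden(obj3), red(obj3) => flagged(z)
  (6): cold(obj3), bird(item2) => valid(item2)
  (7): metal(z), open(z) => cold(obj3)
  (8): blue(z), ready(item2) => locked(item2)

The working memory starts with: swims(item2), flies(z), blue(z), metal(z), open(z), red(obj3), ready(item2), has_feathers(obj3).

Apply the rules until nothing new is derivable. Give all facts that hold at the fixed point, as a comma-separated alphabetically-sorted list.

bird(item2), blue(z), closed(z), cold(obj3), flies(z), has_feathers(obj3), locked(item2), metal(z), open(z), ready(item2), red(obj3), swims(item2), valid(item2), visible(item2)

Round 1: (2) [has_feathers(obj3), blue(z) => bird(item2)]; (3) [has_feathers(obj3) => closed(z)]; (7) [metal(z), open(z) => cold(obj3)]; (8) [blue(z), ready(item2) => locked(item2)]. Adds bird(item2), closed(z), cold(obj3), locked(item2).
Round 2: (6) [cold(obj3), bird(item2) => valid(item2)]. Adds valid(item2).
Round 3: (4) [valid(item2), red(obj3) => visible(item2)]. Adds visible(item2).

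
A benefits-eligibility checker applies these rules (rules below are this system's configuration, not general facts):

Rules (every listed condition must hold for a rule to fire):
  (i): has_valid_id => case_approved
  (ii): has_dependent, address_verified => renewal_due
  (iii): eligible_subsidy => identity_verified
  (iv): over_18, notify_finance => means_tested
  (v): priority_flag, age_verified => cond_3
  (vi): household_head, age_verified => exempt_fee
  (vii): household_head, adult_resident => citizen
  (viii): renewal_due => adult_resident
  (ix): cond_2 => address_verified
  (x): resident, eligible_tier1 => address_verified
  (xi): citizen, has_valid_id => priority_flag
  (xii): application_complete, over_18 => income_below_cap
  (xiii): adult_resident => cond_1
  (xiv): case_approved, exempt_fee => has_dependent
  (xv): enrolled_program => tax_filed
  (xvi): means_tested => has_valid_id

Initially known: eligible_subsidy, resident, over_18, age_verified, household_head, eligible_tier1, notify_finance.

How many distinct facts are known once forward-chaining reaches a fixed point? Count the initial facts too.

Round 1: (iii) [eligible_subsidy => identity_verified]; (iv) [over_18, notify_finance => means_tested]; (vi) [household_head, age_verified => exempt_fee]; (x) [resident, eligible_tier1 => address_verified]. Adds identity_verified, means_tested, exempt_fee, address_verified.
Round 2: (xvi) [means_tested => has_valid_id]. Adds has_valid_id.
Round 3: (i) [has_valid_id => case_approved]. Adds case_approved.
Round 4: (xiv) [case_approved, exempt_fee => has_dependent]. Adds has_dependent.
Round 5: (ii) [has_dependent, address_verified => renewal_due]. Adds renewal_due.
Round 6: (viii) [renewal_due => adult_resident]. Adds adult_resident.
Round 7: (vii) [household_head, adult_resident => citizen]; (xiii) [adult_resident => cond_1]. Adds citizen, cond_1.
Round 8: (xi) [citizen, has_valid_id => priority_flag]. Adds priority_flag.
Round 9: (v) [priority_flag, age_verified => cond_3]. Adds cond_3.
Closure: {address_verified, adult_resident, age_verified, case_approved, citizen, cond_1, cond_3, eligible_subsidy, eligible_tier1, exempt_fee, has_dependent, has_valid_id, household_head, identity_verified, means_tested, notify_finance, over_18, priority_flag, renewal_due, resident} — 20 facts.

20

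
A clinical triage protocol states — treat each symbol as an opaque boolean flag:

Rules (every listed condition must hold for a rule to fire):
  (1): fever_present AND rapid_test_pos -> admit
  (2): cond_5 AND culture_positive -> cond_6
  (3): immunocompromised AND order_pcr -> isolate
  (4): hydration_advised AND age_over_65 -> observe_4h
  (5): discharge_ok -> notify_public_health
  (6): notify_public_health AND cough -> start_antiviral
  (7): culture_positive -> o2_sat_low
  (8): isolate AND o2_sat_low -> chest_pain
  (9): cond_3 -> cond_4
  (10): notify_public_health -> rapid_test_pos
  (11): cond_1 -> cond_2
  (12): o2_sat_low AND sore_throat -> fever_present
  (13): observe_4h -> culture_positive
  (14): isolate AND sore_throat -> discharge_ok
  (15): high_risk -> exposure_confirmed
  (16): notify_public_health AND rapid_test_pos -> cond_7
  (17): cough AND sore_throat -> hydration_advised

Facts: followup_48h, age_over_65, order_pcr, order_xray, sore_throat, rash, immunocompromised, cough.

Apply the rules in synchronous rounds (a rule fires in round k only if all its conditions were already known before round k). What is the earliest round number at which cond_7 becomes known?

5

[1] (3) [immunocompromised AND order_pcr -> isolate]; (17) [cough AND sore_throat -> hydration_advised]. ⇒ new: isolate, hydration_advised.
[2] (4) [hydration_advised AND age_over_65 -> observe_4h]; (14) [isolate AND sore_throat -> discharge_ok]. ⇒ new: observe_4h, discharge_ok.
[3] (5) [discharge_ok -> notify_public_health]; (13) [observe_4h -> culture_positive]. ⇒ new: notify_public_health, culture_positive.
[4] (6) [notify_public_health AND cough -> start_antiviral]; (7) [culture_positive -> o2_sat_low]; (10) [notify_public_health -> rapid_test_pos]. ⇒ new: start_antiviral, o2_sat_low, rapid_test_pos.
[5] (8) [isolate AND o2_sat_low -> chest_pain]; (12) [o2_sat_low AND sore_throat -> fever_present]; (16) [notify_public_health AND rapid_test_pos -> cond_7]. ⇒ new: chest_pain, fever_present, cond_7.
cond_7 first appears in round 5.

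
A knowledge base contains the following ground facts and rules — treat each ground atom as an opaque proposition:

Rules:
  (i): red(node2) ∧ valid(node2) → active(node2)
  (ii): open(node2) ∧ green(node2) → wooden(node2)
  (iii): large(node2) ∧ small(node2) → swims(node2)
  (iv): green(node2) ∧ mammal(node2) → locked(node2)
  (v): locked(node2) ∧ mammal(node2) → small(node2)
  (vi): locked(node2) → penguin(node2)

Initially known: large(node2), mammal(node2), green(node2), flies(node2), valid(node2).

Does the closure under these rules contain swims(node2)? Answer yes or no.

yes

Round 1 fires (iv), giving locked(node2).
Round 2 fires (v), (vi), giving small(node2), penguin(node2).
Round 3 fires (iii), giving swims(node2).
swims(node2) appears in round 3, so it is derivable.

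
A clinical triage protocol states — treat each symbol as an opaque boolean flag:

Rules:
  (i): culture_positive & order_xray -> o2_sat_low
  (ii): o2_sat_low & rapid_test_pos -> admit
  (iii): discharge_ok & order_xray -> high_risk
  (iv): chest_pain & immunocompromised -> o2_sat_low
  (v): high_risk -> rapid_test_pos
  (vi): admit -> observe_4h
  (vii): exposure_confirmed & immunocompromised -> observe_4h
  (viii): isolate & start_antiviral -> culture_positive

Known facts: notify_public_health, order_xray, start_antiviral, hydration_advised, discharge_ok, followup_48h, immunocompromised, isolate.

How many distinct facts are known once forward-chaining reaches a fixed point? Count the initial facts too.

[1] (iii) [discharge_ok & order_xray -> high_risk]; (viii) [isolate & start_antiviral -> culture_positive]. ⇒ new: high_risk, culture_positive.
[2] (i) [culture_positive & order_xray -> o2_sat_low]; (v) [high_risk -> rapid_test_pos]. ⇒ new: o2_sat_low, rapid_test_pos.
[3] (ii) [o2_sat_low & rapid_test_pos -> admit]. ⇒ new: admit.
[4] (vi) [admit -> observe_4h]. ⇒ new: observe_4h.
Closure: {admit, culture_positive, discharge_ok, followup_48h, high_risk, hydration_advised, immunocompromised, isolate, notify_public_health, o2_sat_low, observe_4h, order_xray, rapid_test_pos, start_antiviral} — 14 facts.

14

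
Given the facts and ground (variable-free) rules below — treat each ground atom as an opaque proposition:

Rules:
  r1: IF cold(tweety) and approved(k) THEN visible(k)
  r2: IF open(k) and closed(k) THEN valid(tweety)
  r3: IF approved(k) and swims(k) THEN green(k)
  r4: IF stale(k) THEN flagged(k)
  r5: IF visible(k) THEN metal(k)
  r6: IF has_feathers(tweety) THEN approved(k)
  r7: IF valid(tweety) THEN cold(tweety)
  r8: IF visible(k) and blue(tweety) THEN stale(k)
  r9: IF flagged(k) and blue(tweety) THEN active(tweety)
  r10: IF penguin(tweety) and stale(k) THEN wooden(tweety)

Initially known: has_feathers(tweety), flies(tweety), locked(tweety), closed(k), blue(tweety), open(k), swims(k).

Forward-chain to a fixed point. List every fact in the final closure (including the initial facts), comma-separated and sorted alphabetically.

active(tweety), approved(k), blue(tweety), closed(k), cold(tweety), flagged(k), flies(tweety), green(k), has_feathers(tweety), locked(tweety), metal(k), open(k), stale(k), swims(k), valid(tweety), visible(k)

Round 1: r2 [IF open(k) and closed(k) THEN valid(tweety)]; r6 [IF has_feathers(tweety) THEN approved(k)]. New: valid(tweety), approved(k).
Round 2: r3 [IF approved(k) and swims(k) THEN green(k)]; r7 [IF valid(tweety) THEN cold(tweety)]. New: green(k), cold(tweety).
Round 3: r1 [IF cold(tweety) and approved(k) THEN visible(k)]. New: visible(k).
Round 4: r5 [IF visible(k) THEN metal(k)]; r8 [IF visible(k) and blue(tweety) THEN stale(k)]. New: metal(k), stale(k).
Round 5: r4 [IF stale(k) THEN flagged(k)]. New: flagged(k).
Round 6: r9 [IF flagged(k) and blue(tweety) THEN active(tweety)]. New: active(tweety).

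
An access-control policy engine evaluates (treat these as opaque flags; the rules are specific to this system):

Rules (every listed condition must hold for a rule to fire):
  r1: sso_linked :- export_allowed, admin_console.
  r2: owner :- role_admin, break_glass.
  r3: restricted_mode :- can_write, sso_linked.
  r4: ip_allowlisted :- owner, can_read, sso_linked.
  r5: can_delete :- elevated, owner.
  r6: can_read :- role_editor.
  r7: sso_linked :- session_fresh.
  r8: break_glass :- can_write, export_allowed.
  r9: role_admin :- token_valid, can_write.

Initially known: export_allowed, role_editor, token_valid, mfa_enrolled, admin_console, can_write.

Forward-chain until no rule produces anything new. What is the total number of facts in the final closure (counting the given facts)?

13

[1] r1 [sso_linked :- export_allowed, admin_console.]; r6 [can_read :- role_editor.]; r8 [break_glass :- can_write, export_allowed.]; r9 [role_admin :- token_valid, can_write.]. ⇒ new: sso_linked, can_read, break_glass, role_admin.
[2] r2 [owner :- role_admin, break_glass.]; r3 [restricted_mode :- can_write, sso_linked.]. ⇒ new: owner, restricted_mode.
[3] r4 [ip_allowlisted :- owner, can_read, sso_linked.]. ⇒ new: ip_allowlisted.
Closure: {admin_console, break_glass, can_read, can_write, export_allowed, ip_allowlisted, mfa_enrolled, owner, restricted_mode, role_admin, role_editor, sso_linked, token_valid} — 13 facts.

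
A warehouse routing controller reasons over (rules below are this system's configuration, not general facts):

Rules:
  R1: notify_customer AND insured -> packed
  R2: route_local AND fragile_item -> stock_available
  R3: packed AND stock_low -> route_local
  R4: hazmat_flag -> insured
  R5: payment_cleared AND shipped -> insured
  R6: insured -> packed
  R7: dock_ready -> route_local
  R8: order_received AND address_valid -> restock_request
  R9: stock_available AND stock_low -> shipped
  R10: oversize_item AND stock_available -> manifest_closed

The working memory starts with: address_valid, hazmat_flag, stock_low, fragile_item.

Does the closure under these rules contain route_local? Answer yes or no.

Round 1 — R4, derive insured.
Round 2 — R6, derive packed.
Round 3 — R3, derive route_local.
Round 4 — R2, derive stock_available.
Round 5 — R9, derive shipped.
route_local appears in round 3, so it is derivable.

yes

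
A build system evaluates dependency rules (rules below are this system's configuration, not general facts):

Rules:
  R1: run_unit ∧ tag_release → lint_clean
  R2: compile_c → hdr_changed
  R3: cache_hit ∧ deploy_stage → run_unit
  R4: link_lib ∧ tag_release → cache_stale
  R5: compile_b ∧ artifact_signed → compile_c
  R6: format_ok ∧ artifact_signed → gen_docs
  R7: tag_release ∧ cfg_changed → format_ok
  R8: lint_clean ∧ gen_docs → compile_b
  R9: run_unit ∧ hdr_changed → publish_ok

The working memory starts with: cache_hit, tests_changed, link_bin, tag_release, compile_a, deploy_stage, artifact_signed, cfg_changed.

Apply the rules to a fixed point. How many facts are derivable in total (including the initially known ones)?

[1] R3 [cache_hit ∧ deploy_stage → run_unit]; R7 [tag_release ∧ cfg_changed → format_ok]. ⇒ new: run_unit, format_ok.
[2] R1 [run_unit ∧ tag_release → lint_clean]; R6 [format_ok ∧ artifact_signed → gen_docs]. ⇒ new: lint_clean, gen_docs.
[3] R8 [lint_clean ∧ gen_docs → compile_b]. ⇒ new: compile_b.
[4] R5 [compile_b ∧ artifact_signed → compile_c]. ⇒ new: compile_c.
[5] R2 [compile_c → hdr_changed]. ⇒ new: hdr_changed.
[6] R9 [run_unit ∧ hdr_changed → publish_ok]. ⇒ new: publish_ok.
Closure: {artifact_signed, cache_hit, cfg_changed, compile_a, compile_b, compile_c, deploy_stage, format_ok, gen_docs, hdr_changed, link_bin, lint_clean, publish_ok, run_unit, tag_release, tests_changed} — 16 facts.

16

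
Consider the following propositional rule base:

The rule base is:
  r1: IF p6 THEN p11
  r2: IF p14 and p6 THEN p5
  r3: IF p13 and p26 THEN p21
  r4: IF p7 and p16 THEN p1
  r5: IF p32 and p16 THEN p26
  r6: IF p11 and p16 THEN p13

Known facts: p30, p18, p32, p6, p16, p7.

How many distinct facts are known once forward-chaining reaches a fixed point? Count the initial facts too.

Round 1: r1 [IF p6 THEN p11]; r4 [IF p7 and p16 THEN p1]; r5 [IF p32 and p16 THEN p26]. New: p11, p1, p26.
Round 2: r6 [IF p11 and p16 THEN p13]. New: p13.
Round 3: r3 [IF p13 and p26 THEN p21]. New: p21.
Closure: {p1, p11, p13, p16, p18, p21, p26, p30, p32, p6, p7} — 11 facts.

11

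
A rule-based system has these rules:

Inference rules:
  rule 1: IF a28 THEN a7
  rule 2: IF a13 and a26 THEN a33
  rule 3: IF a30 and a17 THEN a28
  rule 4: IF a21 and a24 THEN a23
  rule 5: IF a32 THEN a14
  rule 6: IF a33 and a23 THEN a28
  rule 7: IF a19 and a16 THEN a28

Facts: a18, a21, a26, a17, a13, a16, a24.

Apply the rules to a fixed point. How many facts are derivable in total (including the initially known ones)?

[1] rule 2 [IF a13 and a26 THEN a33]; rule 4 [IF a21 and a24 THEN a23]. ⇒ new: a33, a23.
[2] rule 6 [IF a33 and a23 THEN a28]. ⇒ new: a28.
[3] rule 1 [IF a28 THEN a7]. ⇒ new: a7.
Closure: {a13, a16, a17, a18, a21, a23, a24, a26, a28, a33, a7} — 11 facts.

11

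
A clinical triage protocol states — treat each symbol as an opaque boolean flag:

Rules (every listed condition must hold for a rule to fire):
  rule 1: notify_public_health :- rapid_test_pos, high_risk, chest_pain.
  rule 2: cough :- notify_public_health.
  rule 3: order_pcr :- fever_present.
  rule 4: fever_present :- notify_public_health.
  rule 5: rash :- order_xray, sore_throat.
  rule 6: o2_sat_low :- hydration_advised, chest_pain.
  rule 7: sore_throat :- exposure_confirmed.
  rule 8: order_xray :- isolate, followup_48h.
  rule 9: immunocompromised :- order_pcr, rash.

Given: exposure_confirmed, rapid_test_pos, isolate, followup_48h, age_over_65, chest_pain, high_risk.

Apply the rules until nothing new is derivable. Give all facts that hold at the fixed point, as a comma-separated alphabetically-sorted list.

Round 1: rule 1 [notify_public_health :- rapid_test_pos, high_risk, chest_pain.]; rule 7 [sore_throat :- exposure_confirmed.]; rule 8 [order_xray :- isolate, followup_48h.]. New: notify_public_health, sore_throat, order_xray.
Round 2: rule 2 [cough :- notify_public_health.]; rule 4 [fever_present :- notify_public_health.]; rule 5 [rash :- order_xray, sore_throat.]. New: cough, fever_present, rash.
Round 3: rule 3 [order_pcr :- fever_present.]. New: order_pcr.
Round 4: rule 9 [immunocompromised :- order_pcr, rash.]. New: immunocompromised.

age_over_65, chest_pain, cough, exposure_confirmed, fever_present, followup_48h, high_risk, immunocompromised, isolate, notify_public_health, order_pcr, order_xray, rapid_test_pos, rash, sore_throat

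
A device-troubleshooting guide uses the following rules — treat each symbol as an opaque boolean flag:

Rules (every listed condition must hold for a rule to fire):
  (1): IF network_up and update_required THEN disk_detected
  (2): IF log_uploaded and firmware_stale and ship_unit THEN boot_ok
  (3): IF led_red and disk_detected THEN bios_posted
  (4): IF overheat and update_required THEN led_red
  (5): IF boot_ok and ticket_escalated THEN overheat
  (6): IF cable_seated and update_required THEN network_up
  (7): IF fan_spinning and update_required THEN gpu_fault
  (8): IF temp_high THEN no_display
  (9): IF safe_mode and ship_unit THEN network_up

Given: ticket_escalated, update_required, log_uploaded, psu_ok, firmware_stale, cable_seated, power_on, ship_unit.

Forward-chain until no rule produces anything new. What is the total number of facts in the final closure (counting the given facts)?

Round 1 — (2), (6), derive boot_ok, network_up.
Round 2 — (1), (5), derive disk_detected, overheat.
Round 3 — (4), derive led_red.
Round 4 — (3), derive bios_posted.
Closure: {bios_posted, boot_ok, cable_seated, disk_detected, firmware_stale, led_red, log_uploaded, network_up, overheat, power_on, psu_ok, ship_unit, ticket_escalated, update_required} — 14 facts.

14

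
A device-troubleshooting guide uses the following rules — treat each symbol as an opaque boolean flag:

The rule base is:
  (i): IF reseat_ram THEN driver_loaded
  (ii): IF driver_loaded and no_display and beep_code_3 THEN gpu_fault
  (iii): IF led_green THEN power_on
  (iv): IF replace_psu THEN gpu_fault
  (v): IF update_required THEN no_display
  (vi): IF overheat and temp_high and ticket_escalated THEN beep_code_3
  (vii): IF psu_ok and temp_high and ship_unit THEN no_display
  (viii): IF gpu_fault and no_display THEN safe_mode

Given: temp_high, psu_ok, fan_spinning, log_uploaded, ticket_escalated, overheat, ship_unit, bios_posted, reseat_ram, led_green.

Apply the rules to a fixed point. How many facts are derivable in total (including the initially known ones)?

16

Round 1: (i) [IF reseat_ram THEN driver_loaded]; (iii) [IF led_green THEN power_on]; (vi) [IF overheat and temp_high and ticket_escalated THEN beep_code_3]; (vii) [IF psu_ok and temp_high and ship_unit THEN no_display]. Adds driver_loaded, power_on, beep_code_3, no_display.
Round 2: (ii) [IF driver_loaded and no_display and beep_code_3 THEN gpu_fault]. Adds gpu_fault.
Round 3: (viii) [IF gpu_fault and no_display THEN safe_mode]. Adds safe_mode.
Closure: {beep_code_3, bios_posted, driver_loaded, fan_spinning, gpu_fault, led_green, log_uploaded, no_display, overheat, power_on, psu_ok, reseat_ram, safe_mode, ship_unit, temp_high, ticket_escalated} — 16 facts.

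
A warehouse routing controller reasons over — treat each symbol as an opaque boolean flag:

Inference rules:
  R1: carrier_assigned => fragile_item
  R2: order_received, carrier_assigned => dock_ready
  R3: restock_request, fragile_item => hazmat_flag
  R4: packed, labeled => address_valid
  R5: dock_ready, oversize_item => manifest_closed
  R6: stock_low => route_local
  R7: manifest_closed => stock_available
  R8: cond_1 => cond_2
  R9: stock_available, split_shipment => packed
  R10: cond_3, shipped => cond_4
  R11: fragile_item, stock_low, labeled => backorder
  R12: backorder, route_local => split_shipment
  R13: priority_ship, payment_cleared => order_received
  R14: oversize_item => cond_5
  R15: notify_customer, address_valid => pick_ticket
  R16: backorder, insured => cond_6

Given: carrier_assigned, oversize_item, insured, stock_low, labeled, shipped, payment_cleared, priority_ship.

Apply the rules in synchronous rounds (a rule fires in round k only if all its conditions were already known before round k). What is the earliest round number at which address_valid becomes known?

[1] R1 [carrier_assigned => fragile_item]; R6 [stock_low => route_local]; R13 [priority_ship, payment_cleared => order_received]; R14 [oversize_item => cond_5]. ⇒ new: fragile_item, route_local, order_received, cond_5.
[2] R2 [order_received, carrier_assigned => dock_ready]; R11 [fragile_item, stock_low, labeled => backorder]. ⇒ new: dock_ready, backorder.
[3] R5 [dock_ready, oversize_item => manifest_closed]; R12 [backorder, route_local => split_shipment]; R16 [backorder, insured => cond_6]. ⇒ new: manifest_closed, split_shipment, cond_6.
[4] R7 [manifest_closed => stock_available]. ⇒ new: stock_available.
[5] R9 [stock_available, split_shipment => packed]. ⇒ new: packed.
[6] R4 [packed, labeled => address_valid]. ⇒ new: address_valid.
address_valid first appears in round 6.

6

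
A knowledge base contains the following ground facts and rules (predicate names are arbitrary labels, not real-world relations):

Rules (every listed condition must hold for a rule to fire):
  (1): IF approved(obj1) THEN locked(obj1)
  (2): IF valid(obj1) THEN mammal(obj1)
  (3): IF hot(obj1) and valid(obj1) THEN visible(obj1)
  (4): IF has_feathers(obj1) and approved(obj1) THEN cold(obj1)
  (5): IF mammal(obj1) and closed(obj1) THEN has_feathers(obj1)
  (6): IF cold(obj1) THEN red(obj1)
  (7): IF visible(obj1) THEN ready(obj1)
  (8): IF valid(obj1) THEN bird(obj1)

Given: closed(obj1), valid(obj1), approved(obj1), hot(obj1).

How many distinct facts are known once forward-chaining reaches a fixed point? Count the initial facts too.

12

Round 1 fires (1), (2), (3), (8), giving locked(obj1), mammal(obj1), visible(obj1), bird(obj1).
Round 2 fires (5), (7), giving has_feathers(obj1), ready(obj1).
Round 3 fires (4), giving cold(obj1).
Round 4 fires (6), giving red(obj1).
Closure: {approved(obj1), bird(obj1), closed(obj1), cold(obj1), has_feathers(obj1), hot(obj1), locked(obj1), mammal(obj1), ready(obj1), red(obj1), valid(obj1), visible(obj1)} — 12 facts.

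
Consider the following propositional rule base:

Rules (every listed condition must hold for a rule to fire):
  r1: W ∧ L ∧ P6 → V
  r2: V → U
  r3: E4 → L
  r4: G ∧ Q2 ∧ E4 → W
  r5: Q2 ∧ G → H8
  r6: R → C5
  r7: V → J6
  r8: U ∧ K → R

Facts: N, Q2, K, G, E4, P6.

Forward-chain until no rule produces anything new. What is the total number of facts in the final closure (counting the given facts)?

[1] r3 [E4 → L]; r4 [G ∧ Q2 ∧ E4 → W]; r5 [Q2 ∧ G → H8]. ⇒ new: L, W, H8.
[2] r1 [W ∧ L ∧ P6 → V]. ⇒ new: V.
[3] r2 [V → U]; r7 [V → J6]. ⇒ new: U, J6.
[4] r8 [U ∧ K → R]. ⇒ new: R.
[5] r6 [R → C5]. ⇒ new: C5.
Closure: {C5, E4, G, H8, J6, K, L, N, P6, Q2, R, U, V, W} — 14 facts.

14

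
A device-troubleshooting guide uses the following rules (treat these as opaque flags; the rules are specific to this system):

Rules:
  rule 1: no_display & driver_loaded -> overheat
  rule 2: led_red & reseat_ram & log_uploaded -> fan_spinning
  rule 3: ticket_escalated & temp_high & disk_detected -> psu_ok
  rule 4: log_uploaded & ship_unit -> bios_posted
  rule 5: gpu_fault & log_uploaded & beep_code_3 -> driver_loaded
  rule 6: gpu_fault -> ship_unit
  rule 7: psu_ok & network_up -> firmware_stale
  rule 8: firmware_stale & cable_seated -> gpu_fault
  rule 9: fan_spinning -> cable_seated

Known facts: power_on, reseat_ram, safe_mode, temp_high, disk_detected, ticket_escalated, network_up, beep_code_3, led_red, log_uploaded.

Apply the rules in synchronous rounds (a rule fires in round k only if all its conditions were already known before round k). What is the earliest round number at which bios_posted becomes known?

Round 1: rule 2 [led_red & reseat_ram & log_uploaded -> fan_spinning]; rule 3 [ticket_escalated & temp_high & disk_detected -> psu_ok]. Adds fan_spinning, psu_ok.
Round 2: rule 7 [psu_ok & network_up -> firmware_stale]; rule 9 [fan_spinning -> cable_seated]. Adds firmware_stale, cable_seated.
Round 3: rule 8 [firmware_stale & cable_seated -> gpu_fault]. Adds gpu_fault.
Round 4: rule 5 [gpu_fault & log_uploaded & beep_code_3 -> driver_loaded]; rule 6 [gpu_fault -> ship_unit]. Adds driver_loaded, ship_unit.
Round 5: rule 4 [log_uploaded & ship_unit -> bios_posted]. Adds bios_posted.
bios_posted first appears in round 5.

5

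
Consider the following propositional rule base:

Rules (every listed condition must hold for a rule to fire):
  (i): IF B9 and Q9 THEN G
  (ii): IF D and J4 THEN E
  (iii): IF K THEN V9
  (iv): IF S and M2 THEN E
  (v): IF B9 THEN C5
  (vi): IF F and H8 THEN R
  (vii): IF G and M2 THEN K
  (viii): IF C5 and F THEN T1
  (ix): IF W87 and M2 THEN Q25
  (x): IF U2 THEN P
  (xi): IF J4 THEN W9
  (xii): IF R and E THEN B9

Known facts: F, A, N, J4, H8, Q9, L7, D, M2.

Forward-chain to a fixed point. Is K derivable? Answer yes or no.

[1] (ii) [IF D and J4 THEN E]; (vi) [IF F and H8 THEN R]; (xi) [IF J4 THEN W9]. ⇒ new: E, R, W9.
[2] (xii) [IF R and E THEN B9]. ⇒ new: B9.
[3] (i) [IF B9 and Q9 THEN G]; (v) [IF B9 THEN C5]. ⇒ new: G, C5.
[4] (vii) [IF G and M2 THEN K]; (viii) [IF C5 and F THEN T1]. ⇒ new: K, T1.
[5] (iii) [IF K THEN V9]. ⇒ new: V9.
K appears in round 4, so it is derivable.

yes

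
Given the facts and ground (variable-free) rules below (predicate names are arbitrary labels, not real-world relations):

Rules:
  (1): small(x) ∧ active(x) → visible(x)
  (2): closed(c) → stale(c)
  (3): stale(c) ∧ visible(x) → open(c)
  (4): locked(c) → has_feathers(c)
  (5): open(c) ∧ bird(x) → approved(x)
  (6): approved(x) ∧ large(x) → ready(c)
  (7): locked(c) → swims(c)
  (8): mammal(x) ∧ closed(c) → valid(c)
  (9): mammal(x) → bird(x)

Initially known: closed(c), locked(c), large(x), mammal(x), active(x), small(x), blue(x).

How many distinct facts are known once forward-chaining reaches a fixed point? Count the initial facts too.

Round 1: (1) [small(x) ∧ active(x) → visible(x)]; (2) [closed(c) → stale(c)]; (4) [locked(c) → has_feathers(c)]; (7) [locked(c) → swims(c)]; (8) [mammal(x) ∧ closed(c) → valid(c)]; (9) [mammal(x) → bird(x)]. New: visible(x), stale(c), has_feathers(c), swims(c), valid(c), bird(x).
Round 2: (3) [stale(c) ∧ visible(x) → open(c)]. New: open(c).
Round 3: (5) [open(c) ∧ bird(x) → approved(x)]. New: approved(x).
Round 4: (6) [approved(x) ∧ large(x) → ready(c)]. New: ready(c).
Closure: {active(x), approved(x), bird(x), blue(x), closed(c), has_feathers(c), large(x), locked(c), mammal(x), open(c), ready(c), small(x), stale(c), swims(c), valid(c), visible(x)} — 16 facts.

16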